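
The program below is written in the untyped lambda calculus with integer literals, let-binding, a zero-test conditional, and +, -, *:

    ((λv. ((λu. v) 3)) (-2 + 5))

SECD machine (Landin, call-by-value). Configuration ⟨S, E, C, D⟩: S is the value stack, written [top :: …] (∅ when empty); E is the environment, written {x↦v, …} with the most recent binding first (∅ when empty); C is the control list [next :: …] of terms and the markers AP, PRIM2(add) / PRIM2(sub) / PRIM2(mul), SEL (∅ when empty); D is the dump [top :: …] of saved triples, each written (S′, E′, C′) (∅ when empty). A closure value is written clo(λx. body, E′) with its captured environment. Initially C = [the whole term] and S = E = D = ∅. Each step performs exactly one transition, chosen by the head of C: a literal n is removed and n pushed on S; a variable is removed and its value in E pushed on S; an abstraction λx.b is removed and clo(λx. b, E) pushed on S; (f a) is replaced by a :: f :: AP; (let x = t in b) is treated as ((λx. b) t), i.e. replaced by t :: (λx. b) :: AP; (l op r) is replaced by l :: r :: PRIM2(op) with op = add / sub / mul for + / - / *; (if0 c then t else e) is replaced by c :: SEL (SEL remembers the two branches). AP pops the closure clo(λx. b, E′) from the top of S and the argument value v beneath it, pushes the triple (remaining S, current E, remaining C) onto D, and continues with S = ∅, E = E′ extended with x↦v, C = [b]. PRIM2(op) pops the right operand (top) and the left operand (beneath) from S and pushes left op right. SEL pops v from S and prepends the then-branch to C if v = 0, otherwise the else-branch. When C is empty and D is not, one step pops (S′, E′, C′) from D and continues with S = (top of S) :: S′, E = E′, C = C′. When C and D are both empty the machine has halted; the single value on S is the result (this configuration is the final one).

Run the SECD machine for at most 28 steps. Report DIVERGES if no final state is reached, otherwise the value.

step 0: ⟨S=∅; E=∅; C=[((λv. ((λu. v) 3)) (-2 + 5))]; D=∅⟩
step 1: ⟨S=∅; E=∅; C=[(-2 + 5) :: (λv. ((λu. v) 3)) :: AP]; D=∅⟩
step 2: ⟨S=∅; E=∅; C=[-2 :: 5 :: PRIM2(add) :: (λv. ((λu. v) 3)) :: AP]; D=∅⟩
step 3: ⟨S=[-2]; E=∅; C=[5 :: PRIM2(add) :: (λv. ((λu. v) 3)) :: AP]; D=∅⟩
step 4: ⟨S=[5 :: -2]; E=∅; C=[PRIM2(add) :: (λv. ((λu. v) 3)) :: AP]; D=∅⟩
step 5: ⟨S=[3]; E=∅; C=[(λv. ((λu. v) 3)) :: AP]; D=∅⟩
step 6: ⟨S=[clo(λv. ((λu. v) 3), ∅) :: 3]; E=∅; C=[AP]; D=∅⟩
step 7: ⟨S=∅; E={v↦3}; C=[((λu. v) 3)]; D=[(∅, ∅, ∅)]⟩
step 8: ⟨S=∅; E={v↦3}; C=[3 :: (λu. v) :: AP]; D=[(∅, ∅, ∅)]⟩
step 9: ⟨S=[3]; E={v↦3}; C=[(λu. v) :: AP]; D=[(∅, ∅, ∅)]⟩
step 10: ⟨S=[clo(λu. v, {v↦3}) :: 3]; E={v↦3}; C=[AP]; D=[(∅, ∅, ∅)]⟩
step 11: ⟨S=∅; E={u↦3, v↦3}; C=[v]; D=[(∅, {v↦3}, ∅) :: (∅, ∅, ∅)]⟩
step 12: ⟨S=[3]; E={u↦3, v↦3}; C=∅; D=[(∅, {v↦3}, ∅) :: (∅, ∅, ∅)]⟩
step 13: ⟨S=[3]; E={v↦3}; C=∅; D=[(∅, ∅, ∅)]⟩
step 14: ⟨S=[3]; E=∅; C=∅; D=∅⟩
→ final value 3

Answer: 3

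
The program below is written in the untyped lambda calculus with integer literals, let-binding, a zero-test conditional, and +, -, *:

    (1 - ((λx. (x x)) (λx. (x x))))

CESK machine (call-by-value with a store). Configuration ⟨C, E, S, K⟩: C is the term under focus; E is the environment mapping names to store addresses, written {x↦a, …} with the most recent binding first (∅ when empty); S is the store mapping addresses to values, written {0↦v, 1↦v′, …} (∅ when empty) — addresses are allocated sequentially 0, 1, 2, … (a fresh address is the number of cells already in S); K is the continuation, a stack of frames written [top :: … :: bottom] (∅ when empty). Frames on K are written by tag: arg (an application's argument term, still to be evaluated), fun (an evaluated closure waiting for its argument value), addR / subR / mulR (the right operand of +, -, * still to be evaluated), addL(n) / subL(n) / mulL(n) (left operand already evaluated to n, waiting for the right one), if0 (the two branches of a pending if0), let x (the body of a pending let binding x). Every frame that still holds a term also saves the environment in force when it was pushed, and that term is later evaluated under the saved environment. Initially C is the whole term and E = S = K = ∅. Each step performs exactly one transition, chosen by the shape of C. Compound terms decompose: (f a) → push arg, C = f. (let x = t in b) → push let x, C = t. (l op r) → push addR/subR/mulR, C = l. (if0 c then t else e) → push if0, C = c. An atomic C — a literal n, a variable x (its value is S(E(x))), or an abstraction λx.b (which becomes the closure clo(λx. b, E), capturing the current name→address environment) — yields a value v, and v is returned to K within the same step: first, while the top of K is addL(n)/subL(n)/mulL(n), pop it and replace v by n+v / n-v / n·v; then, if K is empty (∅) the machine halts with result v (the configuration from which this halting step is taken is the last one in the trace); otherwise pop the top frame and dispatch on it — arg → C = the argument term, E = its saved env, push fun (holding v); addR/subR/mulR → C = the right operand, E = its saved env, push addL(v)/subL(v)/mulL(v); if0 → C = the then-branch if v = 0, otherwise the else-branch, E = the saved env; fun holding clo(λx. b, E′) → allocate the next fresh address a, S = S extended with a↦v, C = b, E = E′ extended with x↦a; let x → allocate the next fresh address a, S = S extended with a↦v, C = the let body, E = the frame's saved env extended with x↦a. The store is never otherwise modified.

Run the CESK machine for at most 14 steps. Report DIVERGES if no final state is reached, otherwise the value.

Answer: DIVERGES (no final state within 14 steps)

Execution trace:
t=0: ⟨C=(1 - ((λx. (x x)) (λx. (x x)))); E=∅; S=∅; K=∅⟩
t=1: ⟨C=1; E=∅; S=∅; K=[subR]⟩
t=2: ⟨C=((λx. (x x)) (λx. (x x))); E=∅; S=∅; K=[subL(1)]⟩
t=3: ⟨C=(λx. (x x)); E=∅; S=∅; K=[arg :: subL(1)]⟩
t=4: ⟨C=(λx. (x x)); E=∅; S=∅; K=[fun :: subL(1)]⟩
t=5: ⟨C=(x x); E={x↦0}; S={0↦clo(λx. (x x), ∅)}; K=[subL(1)]⟩
t=6: ⟨C=x; E={x↦0}; S={0↦clo(λx. (x x), ∅)}; K=[arg :: subL(1)]⟩
t=7: ⟨C=x; E={x↦0}; S={0↦clo(λx. (x x), ∅)}; K=[fun :: subL(1)]⟩
t=8: ⟨C=(x x); E={x↦1}; S={0↦clo(λx. (x x), ∅), 1↦clo(λx. (x x), ∅)}; K=[subL(1)]⟩
t=9: ⟨C=x; E={x↦1}; S={0↦clo(λx. (x x), ∅), 1↦clo(λx. (x x), ∅)}; K=[arg :: subL(1)]⟩
t=10: ⟨C=x; E={x↦1}; S={0↦clo(λx. (x x), ∅), 1↦clo(λx. (x x), ∅)}; K=[fun :: subL(1)]⟩
t=11: ⟨C=(x x); E={x↦2}; S={0↦clo(λx. (x x), ∅), 1↦clo(λx. (x x), ∅), 2↦clo(λx. (x x), ∅)}; K=[subL(1)]⟩
t=12: ⟨C=x; E={x↦2}; S={0↦clo(λx. (x x), ∅), 1↦clo(λx. (x x), ∅), 2↦clo(λx. (x x), ∅)}; K=[arg :: subL(1)]⟩
t=13: ⟨C=x; E={x↦2}; S={0↦clo(λx. (x x), ∅), 1↦clo(λx. (x x), ∅), 2↦clo(λx. (x x), ∅)}; K=[fun :: subL(1)]⟩
t=14: ⟨C=(x x); E={x↦3}; S={0↦clo(λx. (x x), ∅), 1↦clo(λx. (x x), ∅), 2↦clo(λx. (x x), ∅), 3↦clo(λx. (x x), ∅)}; K=[subL(1)]⟩
→ 14 transitions taken and the configuration is still not final: no result within 14 steps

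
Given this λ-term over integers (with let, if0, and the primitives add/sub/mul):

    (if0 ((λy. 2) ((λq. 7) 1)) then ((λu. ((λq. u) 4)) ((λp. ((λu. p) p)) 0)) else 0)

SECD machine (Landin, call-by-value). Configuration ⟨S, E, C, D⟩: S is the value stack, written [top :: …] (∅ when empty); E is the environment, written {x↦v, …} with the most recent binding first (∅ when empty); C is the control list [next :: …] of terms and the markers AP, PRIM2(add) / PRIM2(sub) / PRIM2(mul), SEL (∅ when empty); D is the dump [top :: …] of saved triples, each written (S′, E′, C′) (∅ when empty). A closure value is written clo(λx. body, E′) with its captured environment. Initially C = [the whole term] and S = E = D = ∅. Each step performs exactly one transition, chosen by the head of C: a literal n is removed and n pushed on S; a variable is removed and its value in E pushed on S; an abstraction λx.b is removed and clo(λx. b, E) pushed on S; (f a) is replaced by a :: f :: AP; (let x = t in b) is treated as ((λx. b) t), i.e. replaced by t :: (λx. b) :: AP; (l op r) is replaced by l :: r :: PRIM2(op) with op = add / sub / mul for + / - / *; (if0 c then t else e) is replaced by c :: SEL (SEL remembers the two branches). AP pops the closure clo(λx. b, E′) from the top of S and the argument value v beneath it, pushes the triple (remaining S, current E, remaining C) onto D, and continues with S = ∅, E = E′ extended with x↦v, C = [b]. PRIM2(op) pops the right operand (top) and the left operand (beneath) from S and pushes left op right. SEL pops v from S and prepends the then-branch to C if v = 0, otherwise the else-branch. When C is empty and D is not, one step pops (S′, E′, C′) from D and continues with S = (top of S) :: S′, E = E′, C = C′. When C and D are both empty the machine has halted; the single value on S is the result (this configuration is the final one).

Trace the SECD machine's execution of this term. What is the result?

t=0: ⟨S=∅; E=∅; C=[(if0 ((λy. 2) ((λq. 7) 1)) then ((λu. ((λq. u) 4)) ((λp. ((λu. p) p)) 0)) else 0)]; D=∅⟩
t=1: ⟨S=∅; E=∅; C=[((λy. 2) ((λq. 7) 1)) :: SEL]; D=∅⟩
t=2: ⟨S=∅; E=∅; C=[((λq. 7) 1) :: (λy. 2) :: AP :: SEL]; D=∅⟩
t=3: ⟨S=∅; E=∅; C=[1 :: (λq. 7) :: AP :: (λy. 2) :: AP :: SEL]; D=∅⟩
t=4: ⟨S=[1]; E=∅; C=[(λq. 7) :: AP :: (λy. 2) :: AP :: SEL]; D=∅⟩
t=5: ⟨S=[clo(λq. 7, ∅) :: 1]; E=∅; C=[AP :: (λy. 2) :: AP :: SEL]; D=∅⟩
t=6: ⟨S=∅; E={q↦1}; C=[7]; D=[(∅, ∅, [(λy. 2) :: AP :: SEL])]⟩
t=7: ⟨S=[7]; E={q↦1}; C=∅; D=[(∅, ∅, [(λy. 2) :: AP :: SEL])]⟩
t=8: ⟨S=[7]; E=∅; C=[(λy. 2) :: AP :: SEL]; D=∅⟩
t=9: ⟨S=[clo(λy. 2, ∅) :: 7]; E=∅; C=[AP :: SEL]; D=∅⟩
t=10: ⟨S=∅; E={y↦7}; C=[2]; D=[(∅, ∅, [SEL])]⟩
t=11: ⟨S=[2]; E={y↦7}; C=∅; D=[(∅, ∅, [SEL])]⟩
t=12: ⟨S=[2]; E=∅; C=[SEL]; D=∅⟩
t=13: ⟨S=∅; E=∅; C=[0]; D=∅⟩
t=14: ⟨S=[0]; E=∅; C=∅; D=∅⟩
→ final value 0

Answer: 0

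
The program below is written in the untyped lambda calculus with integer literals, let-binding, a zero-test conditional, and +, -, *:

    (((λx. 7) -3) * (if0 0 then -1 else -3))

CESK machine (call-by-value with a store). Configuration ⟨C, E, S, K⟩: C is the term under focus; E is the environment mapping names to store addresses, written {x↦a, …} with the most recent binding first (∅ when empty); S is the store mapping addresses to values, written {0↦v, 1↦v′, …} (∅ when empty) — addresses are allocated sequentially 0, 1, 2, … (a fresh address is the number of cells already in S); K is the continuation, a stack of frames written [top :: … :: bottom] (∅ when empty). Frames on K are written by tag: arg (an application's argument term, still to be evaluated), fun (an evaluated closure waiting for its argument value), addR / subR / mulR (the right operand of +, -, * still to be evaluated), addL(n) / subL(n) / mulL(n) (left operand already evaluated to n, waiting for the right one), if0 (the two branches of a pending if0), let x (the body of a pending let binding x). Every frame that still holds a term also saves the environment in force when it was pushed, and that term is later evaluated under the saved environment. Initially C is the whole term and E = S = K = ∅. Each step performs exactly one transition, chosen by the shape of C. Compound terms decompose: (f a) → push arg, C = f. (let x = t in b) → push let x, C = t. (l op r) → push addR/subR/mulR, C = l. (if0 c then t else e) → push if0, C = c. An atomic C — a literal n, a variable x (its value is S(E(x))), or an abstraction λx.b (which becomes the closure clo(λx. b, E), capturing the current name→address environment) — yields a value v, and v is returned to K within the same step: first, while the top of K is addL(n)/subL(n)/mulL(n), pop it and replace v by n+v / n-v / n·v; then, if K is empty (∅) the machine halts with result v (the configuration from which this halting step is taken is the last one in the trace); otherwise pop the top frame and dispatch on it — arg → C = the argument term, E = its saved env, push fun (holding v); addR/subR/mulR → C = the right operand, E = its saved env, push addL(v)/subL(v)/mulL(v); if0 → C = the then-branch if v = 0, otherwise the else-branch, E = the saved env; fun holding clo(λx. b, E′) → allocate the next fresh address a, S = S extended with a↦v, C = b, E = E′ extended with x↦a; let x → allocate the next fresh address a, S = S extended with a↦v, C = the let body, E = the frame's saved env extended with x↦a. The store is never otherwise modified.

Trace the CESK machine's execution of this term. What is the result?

Answer: -7

Machine steps:
t=0: [C=(((λx. 7) -3) * (if0 0 then -1 else -3)) | E=∅ | S=∅ | K=∅]
t=1: [C=((λx. 7) -3) | E=∅ | S=∅ | K=[mulR]]
t=2: [C=(λx. 7) | E=∅ | S=∅ | K=[arg :: mulR]]
t=3: [C=-3 | E=∅ | S=∅ | K=[fun :: mulR]]
t=4: [C=7 | E={x↦0} | S={0↦-3} | K=[mulR]]
t=5: [C=(if0 0 then -1 else -3) | E=∅ | S={0↦-3} | K=[mulL(7)]]
t=6: [C=0 | E=∅ | S={0↦-3} | K=[if0 :: mulL(7)]]
t=7: [C=-1 | E=∅ | S={0↦-3} | K=[mulL(7)]]
→ final value -7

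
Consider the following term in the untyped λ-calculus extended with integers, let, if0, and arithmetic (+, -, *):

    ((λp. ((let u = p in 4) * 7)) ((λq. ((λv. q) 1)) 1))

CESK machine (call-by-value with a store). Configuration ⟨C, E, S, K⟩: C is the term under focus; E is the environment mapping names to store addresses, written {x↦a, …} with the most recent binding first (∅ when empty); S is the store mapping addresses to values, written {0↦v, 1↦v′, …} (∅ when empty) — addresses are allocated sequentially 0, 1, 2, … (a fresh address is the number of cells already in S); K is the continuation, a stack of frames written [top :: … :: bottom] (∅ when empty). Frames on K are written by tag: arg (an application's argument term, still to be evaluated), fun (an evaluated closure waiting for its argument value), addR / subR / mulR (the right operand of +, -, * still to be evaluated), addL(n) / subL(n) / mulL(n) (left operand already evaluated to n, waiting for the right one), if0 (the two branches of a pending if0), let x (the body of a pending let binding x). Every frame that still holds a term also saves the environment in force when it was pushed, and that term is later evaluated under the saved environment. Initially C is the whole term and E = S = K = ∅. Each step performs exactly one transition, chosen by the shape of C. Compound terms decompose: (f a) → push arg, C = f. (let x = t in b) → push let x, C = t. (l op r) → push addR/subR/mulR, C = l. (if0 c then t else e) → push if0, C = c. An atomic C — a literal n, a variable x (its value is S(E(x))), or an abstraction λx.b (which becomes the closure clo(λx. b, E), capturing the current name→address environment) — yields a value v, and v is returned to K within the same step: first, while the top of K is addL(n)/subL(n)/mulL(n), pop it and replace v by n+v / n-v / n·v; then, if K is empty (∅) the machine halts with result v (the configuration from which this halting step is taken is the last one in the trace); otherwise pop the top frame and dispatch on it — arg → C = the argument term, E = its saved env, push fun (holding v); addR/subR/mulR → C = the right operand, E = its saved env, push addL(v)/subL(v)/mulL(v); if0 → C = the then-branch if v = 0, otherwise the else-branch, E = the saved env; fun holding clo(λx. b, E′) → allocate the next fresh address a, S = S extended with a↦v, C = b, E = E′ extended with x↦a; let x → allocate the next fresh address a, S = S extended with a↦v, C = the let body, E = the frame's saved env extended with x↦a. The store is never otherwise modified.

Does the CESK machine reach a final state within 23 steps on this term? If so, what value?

[0] <C=((λp. ((let u = p in 4) * 7)) ((λq. ((λv. q) 1)) 1)), E=∅, S=∅, K=∅>
[1] <C=(λp. ((let u = p in 4) * 7)), E=∅, S=∅, K=[arg]>
[2] <C=((λq. ((λv. q) 1)) 1), E=∅, S=∅, K=[fun]>
[3] <C=(λq. ((λv. q) 1)), E=∅, S=∅, K=[arg :: fun]>
[4] <C=1, E=∅, S=∅, K=[fun :: fun]>
[5] <C=((λv. q) 1), E={q↦0}, S={0↦1}, K=[fun]>
[6] <C=(λv. q), E={q↦0}, S={0↦1}, K=[arg :: fun]>
[7] <C=1, E={q↦0}, S={0↦1}, K=[fun :: fun]>
[8] <C=q, E={v↦1, q↦0}, S={0↦1, 1↦1}, K=[fun]>
[9] <C=((let u = p in 4) * 7), E={p↦2}, S={0↦1, 1↦1, 2↦1}, K=∅>
[10] <C=(let u = p in 4), E={p↦2}, S={0↦1, 1↦1, 2↦1}, K=[mulR]>
[11] <C=p, E={p↦2}, S={0↦1, 1↦1, 2↦1}, K=[let u :: mulR]>
[12] <C=4, E={u↦3, p↦2}, S={0↦1, 1↦1, 2↦1, 3↦1}, K=[mulR]>
[13] <C=7, E={p↦2}, S={0↦1, 1↦1, 2↦1, 3↦1}, K=[mulL(4)]>
→ final value 28

Answer: 28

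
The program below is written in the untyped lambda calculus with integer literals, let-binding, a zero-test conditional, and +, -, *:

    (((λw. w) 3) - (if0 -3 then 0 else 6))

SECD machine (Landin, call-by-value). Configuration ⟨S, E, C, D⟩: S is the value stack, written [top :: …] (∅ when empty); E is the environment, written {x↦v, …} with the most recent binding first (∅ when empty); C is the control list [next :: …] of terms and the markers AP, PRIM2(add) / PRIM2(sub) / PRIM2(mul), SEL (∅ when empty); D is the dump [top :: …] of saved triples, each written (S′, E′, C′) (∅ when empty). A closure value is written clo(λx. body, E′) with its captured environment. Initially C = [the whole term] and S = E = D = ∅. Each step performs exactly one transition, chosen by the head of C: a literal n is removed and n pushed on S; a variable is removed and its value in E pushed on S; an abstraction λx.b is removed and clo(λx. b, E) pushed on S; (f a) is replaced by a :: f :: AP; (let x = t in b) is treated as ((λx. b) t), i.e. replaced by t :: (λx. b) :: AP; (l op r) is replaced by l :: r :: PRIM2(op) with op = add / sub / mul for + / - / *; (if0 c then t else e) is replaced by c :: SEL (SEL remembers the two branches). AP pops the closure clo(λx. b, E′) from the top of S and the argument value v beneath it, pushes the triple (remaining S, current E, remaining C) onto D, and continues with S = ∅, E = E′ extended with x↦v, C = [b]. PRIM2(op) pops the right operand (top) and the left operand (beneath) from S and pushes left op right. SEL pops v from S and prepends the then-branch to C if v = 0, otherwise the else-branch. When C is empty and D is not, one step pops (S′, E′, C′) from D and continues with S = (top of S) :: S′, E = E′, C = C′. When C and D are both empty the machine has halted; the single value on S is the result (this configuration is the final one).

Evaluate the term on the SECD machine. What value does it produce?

[0] ⟨S=∅; E=∅; C=[(((λw. w) 3) - (if0 -3 then 0 else 6))]; D=∅⟩
[1] ⟨S=∅; E=∅; C=[((λw. w) 3) :: (if0 -3 then 0 else 6) :: PRIM2(sub)]; D=∅⟩
[2] ⟨S=∅; E=∅; C=[3 :: (λw. w) :: AP :: (if0 -3 then 0 else 6) :: PRIM2(sub)]; D=∅⟩
[3] ⟨S=[3]; E=∅; C=[(λw. w) :: AP :: (if0 -3 then 0 else 6) :: PRIM2(sub)]; D=∅⟩
[4] ⟨S=[clo(λw. w, ∅) :: 3]; E=∅; C=[AP :: (if0 -3 then 0 else 6) :: PRIM2(sub)]; D=∅⟩
[5] ⟨S=∅; E={w↦3}; C=[w]; D=[(∅, ∅, [(if0 -3 then 0 else 6) :: PRIM2(sub)])]⟩
[6] ⟨S=[3]; E={w↦3}; C=∅; D=[(∅, ∅, [(if0 -3 then 0 else 6) :: PRIM2(sub)])]⟩
[7] ⟨S=[3]; E=∅; C=[(if0 -3 then 0 else 6) :: PRIM2(sub)]; D=∅⟩
[8] ⟨S=[3]; E=∅; C=[-3 :: SEL :: PRIM2(sub)]; D=∅⟩
[9] ⟨S=[-3 :: 3]; E=∅; C=[SEL :: PRIM2(sub)]; D=∅⟩
[10] ⟨S=[3]; E=∅; C=[6 :: PRIM2(sub)]; D=∅⟩
[11] ⟨S=[6 :: 3]; E=∅; C=[PRIM2(sub)]; D=∅⟩
[12] ⟨S=[-3]; E=∅; C=∅; D=∅⟩
→ final value -3

Answer: -3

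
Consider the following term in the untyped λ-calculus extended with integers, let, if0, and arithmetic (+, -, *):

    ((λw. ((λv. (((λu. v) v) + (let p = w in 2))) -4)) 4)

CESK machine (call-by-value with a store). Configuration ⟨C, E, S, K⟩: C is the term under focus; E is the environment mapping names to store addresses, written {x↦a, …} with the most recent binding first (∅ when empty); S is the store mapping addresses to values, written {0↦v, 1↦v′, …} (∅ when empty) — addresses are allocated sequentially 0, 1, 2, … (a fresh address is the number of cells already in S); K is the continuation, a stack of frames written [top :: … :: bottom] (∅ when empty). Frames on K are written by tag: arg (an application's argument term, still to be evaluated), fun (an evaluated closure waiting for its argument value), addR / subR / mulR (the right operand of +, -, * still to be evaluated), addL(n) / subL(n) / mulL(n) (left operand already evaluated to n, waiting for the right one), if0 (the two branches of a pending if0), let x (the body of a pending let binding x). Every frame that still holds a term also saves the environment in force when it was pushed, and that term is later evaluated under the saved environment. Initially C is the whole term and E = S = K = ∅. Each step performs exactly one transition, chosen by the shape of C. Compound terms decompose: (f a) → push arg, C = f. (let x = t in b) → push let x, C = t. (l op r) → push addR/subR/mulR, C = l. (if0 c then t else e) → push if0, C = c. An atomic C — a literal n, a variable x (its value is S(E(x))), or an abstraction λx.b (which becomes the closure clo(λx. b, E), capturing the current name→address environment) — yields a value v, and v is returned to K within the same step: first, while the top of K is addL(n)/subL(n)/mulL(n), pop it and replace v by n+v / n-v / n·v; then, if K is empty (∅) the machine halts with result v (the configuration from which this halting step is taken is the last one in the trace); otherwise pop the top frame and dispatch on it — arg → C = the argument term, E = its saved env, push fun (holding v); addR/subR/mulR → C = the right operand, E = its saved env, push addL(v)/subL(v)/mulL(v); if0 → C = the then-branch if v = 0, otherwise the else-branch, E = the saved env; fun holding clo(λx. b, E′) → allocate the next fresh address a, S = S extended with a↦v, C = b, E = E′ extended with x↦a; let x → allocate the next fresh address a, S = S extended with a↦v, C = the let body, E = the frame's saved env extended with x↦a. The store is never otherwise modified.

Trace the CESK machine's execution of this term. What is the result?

0. [C=((λw. ((λv. (((λu. v) v) + (let p = w in 2))) -4)) 4) | E=∅ | S=∅ | K=∅]
1. [C=(λw. ((λv. (((λu. v) v) + (let p = w in 2))) -4)) | E=∅ | S=∅ | K=[arg]]
2. [C=4 | E=∅ | S=∅ | K=[fun]]
3. [C=((λv. (((λu. v) v) + (let p = w in 2))) -4) | E={w↦0} | S={0↦4} | K=∅]
4. [C=(λv. (((λu. v) v) + (let p = w in 2))) | E={w↦0} | S={0↦4} | K=[arg]]
5. [C=-4 | E={w↦0} | S={0↦4} | K=[fun]]
6. [C=(((λu. v) v) + (let p = w in 2)) | E={v↦1, w↦0} | S={0↦4, 1↦-4} | K=∅]
7. [C=((λu. v) v) | E={v↦1, w↦0} | S={0↦4, 1↦-4} | K=[addR]]
8. [C=(λu. v) | E={v↦1, w↦0} | S={0↦4, 1↦-4} | K=[arg :: addR]]
9. [C=v | E={v↦1, w↦0} | S={0↦4, 1↦-4} | K=[fun :: addR]]
10. [C=v | E={u↦2, v↦1, w↦0} | S={0↦4, 1↦-4, 2↦-4} | K=[addR]]
11. [C=(let p = w in 2) | E={v↦1, w↦0} | S={0↦4, 1↦-4, 2↦-4} | K=[addL(-4)]]
12. [C=w | E={v↦1, w↦0} | S={0↦4, 1↦-4, 2↦-4} | K=[let p :: addL(-4)]]
13. [C=2 | E={p↦3, v↦1, w↦0} | S={0↦4, 1↦-4, 2↦-4, 3↦4} | K=[addL(-4)]]
→ final value -2

Answer: -2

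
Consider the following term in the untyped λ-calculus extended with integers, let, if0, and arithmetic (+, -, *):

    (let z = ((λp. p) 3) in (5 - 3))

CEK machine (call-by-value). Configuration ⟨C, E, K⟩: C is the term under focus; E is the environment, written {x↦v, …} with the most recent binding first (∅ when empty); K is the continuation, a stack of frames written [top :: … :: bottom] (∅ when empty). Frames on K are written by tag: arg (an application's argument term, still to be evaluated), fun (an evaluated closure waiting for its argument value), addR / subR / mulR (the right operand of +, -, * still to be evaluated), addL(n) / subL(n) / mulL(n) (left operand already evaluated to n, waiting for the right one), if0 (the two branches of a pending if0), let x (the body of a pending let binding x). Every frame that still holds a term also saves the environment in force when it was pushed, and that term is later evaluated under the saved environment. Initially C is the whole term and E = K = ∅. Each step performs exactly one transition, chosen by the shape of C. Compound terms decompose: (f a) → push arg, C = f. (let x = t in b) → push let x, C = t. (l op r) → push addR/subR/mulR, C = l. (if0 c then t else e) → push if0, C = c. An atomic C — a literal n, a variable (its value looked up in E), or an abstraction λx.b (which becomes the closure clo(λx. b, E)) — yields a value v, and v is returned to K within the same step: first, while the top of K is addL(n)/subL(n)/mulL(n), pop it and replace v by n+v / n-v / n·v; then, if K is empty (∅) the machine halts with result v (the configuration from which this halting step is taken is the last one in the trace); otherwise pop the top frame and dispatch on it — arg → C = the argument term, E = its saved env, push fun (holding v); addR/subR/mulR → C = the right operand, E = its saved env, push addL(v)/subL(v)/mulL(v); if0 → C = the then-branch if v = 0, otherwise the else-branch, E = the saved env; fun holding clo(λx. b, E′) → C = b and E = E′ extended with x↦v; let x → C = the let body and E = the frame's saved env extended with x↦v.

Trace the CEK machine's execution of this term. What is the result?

0. <C=(let z = ((λp. p) 3) in (5 - 3)), E=∅, K=∅>
1. <C=((λp. p) 3), E=∅, K=[let z]>
2. <C=(λp. p), E=∅, K=[arg :: let z]>
3. <C=3, E=∅, K=[fun :: let z]>
4. <C=p, E={p↦3}, K=[let z]>
5. <C=(5 - 3), E={z↦3}, K=∅>
6. <C=5, E={z↦3}, K=[subR]>
7. <C=3, E={z↦3}, K=[subL(5)]>
→ final value 2

Answer: 2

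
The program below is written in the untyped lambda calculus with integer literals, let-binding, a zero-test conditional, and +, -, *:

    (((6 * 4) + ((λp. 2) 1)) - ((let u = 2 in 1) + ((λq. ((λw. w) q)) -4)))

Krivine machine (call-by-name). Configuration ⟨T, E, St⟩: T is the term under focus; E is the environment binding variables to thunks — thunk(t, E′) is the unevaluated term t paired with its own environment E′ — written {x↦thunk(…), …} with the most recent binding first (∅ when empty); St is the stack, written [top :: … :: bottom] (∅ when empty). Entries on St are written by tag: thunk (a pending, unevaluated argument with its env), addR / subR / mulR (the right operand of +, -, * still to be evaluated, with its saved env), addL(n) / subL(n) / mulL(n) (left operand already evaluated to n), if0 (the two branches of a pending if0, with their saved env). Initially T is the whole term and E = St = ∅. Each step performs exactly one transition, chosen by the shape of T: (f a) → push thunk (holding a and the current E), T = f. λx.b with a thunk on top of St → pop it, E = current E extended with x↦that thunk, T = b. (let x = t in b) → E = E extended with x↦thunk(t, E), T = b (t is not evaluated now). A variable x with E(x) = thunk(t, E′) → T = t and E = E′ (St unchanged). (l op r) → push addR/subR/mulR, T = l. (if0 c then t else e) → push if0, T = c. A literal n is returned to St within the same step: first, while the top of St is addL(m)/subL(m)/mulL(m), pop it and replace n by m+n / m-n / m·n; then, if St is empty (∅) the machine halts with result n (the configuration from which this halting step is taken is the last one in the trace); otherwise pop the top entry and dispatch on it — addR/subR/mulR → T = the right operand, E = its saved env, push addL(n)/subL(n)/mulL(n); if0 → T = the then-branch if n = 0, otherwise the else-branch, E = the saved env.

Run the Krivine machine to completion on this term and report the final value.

Answer: 29

Machine steps:
[0] ⟨T=(((6 * 4) + ((λp. 2) 1)) - ((let u = 2 in 1) + ((λq. ((λw. w) q)) -4))); E=∅; St=∅⟩
[1] ⟨T=((6 * 4) + ((λp. 2) 1)); E=∅; St=[subR]⟩
[2] ⟨T=(6 * 4); E=∅; St=[addR :: subR]⟩
[3] ⟨T=6; E=∅; St=[mulR :: addR :: subR]⟩
[4] ⟨T=4; E=∅; St=[mulL(6) :: addR :: subR]⟩
[5] ⟨T=((λp. 2) 1); E=∅; St=[addL(24) :: subR]⟩
[6] ⟨T=(λp. 2); E=∅; St=[thunk :: addL(24) :: subR]⟩
[7] ⟨T=2; E={p↦thunk(1, ∅)}; St=[addL(24) :: subR]⟩
[8] ⟨T=((let u = 2 in 1) + ((λq. ((λw. w) q)) -4)); E=∅; St=[subL(26)]⟩
[9] ⟨T=(let u = 2 in 1); E=∅; St=[addR :: subL(26)]⟩
[10] ⟨T=1; E={u↦thunk(2, ∅)}; St=[addR :: subL(26)]⟩
[11] ⟨T=((λq. ((λw. w) q)) -4); E=∅; St=[addL(1) :: subL(26)]⟩
[12] ⟨T=(λq. ((λw. w) q)); E=∅; St=[thunk :: addL(1) :: subL(26)]⟩
[13] ⟨T=((λw. w) q); E={q↦thunk(-4, ∅)}; St=[addL(1) :: subL(26)]⟩
[14] ⟨T=(λw. w); E={q↦thunk(-4, ∅)}; St=[thunk :: addL(1) :: subL(26)]⟩
[15] ⟨T=w; E={w↦thunk(q, {q↦thunk(-4, ∅)}), q↦thunk(-4, ∅)}; St=[addL(1) :: subL(26)]⟩
[16] ⟨T=q; E={q↦thunk(-4, ∅)}; St=[addL(1) :: subL(26)]⟩
[17] ⟨T=-4; E=∅; St=[addL(1) :: subL(26)]⟩
→ final value 29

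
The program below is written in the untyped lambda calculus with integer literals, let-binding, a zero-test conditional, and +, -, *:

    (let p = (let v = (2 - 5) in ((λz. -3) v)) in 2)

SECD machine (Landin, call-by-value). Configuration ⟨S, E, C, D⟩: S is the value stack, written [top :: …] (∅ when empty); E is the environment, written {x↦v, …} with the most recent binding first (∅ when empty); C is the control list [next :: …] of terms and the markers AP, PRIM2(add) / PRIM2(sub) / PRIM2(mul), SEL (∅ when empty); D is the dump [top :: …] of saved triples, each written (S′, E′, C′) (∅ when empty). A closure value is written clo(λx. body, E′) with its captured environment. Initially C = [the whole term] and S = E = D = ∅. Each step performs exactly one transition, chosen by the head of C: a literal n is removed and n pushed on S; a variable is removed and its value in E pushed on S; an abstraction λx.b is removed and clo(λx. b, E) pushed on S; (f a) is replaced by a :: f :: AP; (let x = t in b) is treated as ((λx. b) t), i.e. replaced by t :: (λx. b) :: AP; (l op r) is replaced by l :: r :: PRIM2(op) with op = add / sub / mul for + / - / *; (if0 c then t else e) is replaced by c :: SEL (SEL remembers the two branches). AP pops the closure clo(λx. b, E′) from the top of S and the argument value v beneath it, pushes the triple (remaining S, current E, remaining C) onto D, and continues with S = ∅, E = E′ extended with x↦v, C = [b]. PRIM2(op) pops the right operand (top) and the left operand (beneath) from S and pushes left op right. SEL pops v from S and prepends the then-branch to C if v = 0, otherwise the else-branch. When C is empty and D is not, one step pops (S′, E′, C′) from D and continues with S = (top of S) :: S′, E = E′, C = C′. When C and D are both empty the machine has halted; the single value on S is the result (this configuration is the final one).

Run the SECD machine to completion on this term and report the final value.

step 0: <S=∅, E=∅, C=[(let p = (let v = (2 - 5) in ((λz. -3) v)) in 2)], D=∅>
step 1: <S=∅, E=∅, C=[(let v = (2 - 5) in ((λz. -3) v)) :: (λp. 2) :: AP], D=∅>
step 2: <S=∅, E=∅, C=[(2 - 5) :: (λv. ((λz. -3) v)) :: AP :: (λp. 2) :: AP], D=∅>
step 3: <S=∅, E=∅, C=[2 :: 5 :: PRIM2(sub) :: (λv. ((λz. -3) v)) :: AP :: (λp. 2) :: AP], D=∅>
step 4: <S=[2], E=∅, C=[5 :: PRIM2(sub) :: (λv. ((λz. -3) v)) :: AP :: (λp. 2) :: AP], D=∅>
step 5: <S=[5 :: 2], E=∅, C=[PRIM2(sub) :: (λv. ((λz. -3) v)) :: AP :: (λp. 2) :: AP], D=∅>
step 6: <S=[-3], E=∅, C=[(λv. ((λz. -3) v)) :: AP :: (λp. 2) :: AP], D=∅>
step 7: <S=[clo(λv. ((λz. -3) v), ∅) :: -3], E=∅, C=[AP :: (λp. 2) :: AP], D=∅>
step 8: <S=∅, E={v↦-3}, C=[((λz. -3) v)], D=[(∅, ∅, [(λp. 2) :: AP])]>
step 9: <S=∅, E={v↦-3}, C=[v :: (λz. -3) :: AP], D=[(∅, ∅, [(λp. 2) :: AP])]>
step 10: <S=[-3], E={v↦-3}, C=[(λz. -3) :: AP], D=[(∅, ∅, [(λp. 2) :: AP])]>
step 11: <S=[clo(λz. -3, {v↦-3}) :: -3], E={v↦-3}, C=[AP], D=[(∅, ∅, [(λp. 2) :: AP])]>
step 12: <S=∅, E={z↦-3, v↦-3}, C=[-3], D=[(∅, {v↦-3}, ∅) :: (∅, ∅, [(λp. 2) :: AP])]>
step 13: <S=[-3], E={z↦-3, v↦-3}, C=∅, D=[(∅, {v↦-3}, ∅) :: (∅, ∅, [(λp. 2) :: AP])]>
step 14: <S=[-3], E={v↦-3}, C=∅, D=[(∅, ∅, [(λp. 2) :: AP])]>
step 15: <S=[-3], E=∅, C=[(λp. 2) :: AP], D=∅>
step 16: <S=[clo(λp. 2, ∅) :: -3], E=∅, C=[AP], D=∅>
step 17: <S=∅, E={p↦-3}, C=[2], D=[(∅, ∅, ∅)]>
step 18: <S=[2], E={p↦-3}, C=∅, D=[(∅, ∅, ∅)]>
step 19: <S=[2], E=∅, C=∅, D=∅>
→ final value 2

Answer: 2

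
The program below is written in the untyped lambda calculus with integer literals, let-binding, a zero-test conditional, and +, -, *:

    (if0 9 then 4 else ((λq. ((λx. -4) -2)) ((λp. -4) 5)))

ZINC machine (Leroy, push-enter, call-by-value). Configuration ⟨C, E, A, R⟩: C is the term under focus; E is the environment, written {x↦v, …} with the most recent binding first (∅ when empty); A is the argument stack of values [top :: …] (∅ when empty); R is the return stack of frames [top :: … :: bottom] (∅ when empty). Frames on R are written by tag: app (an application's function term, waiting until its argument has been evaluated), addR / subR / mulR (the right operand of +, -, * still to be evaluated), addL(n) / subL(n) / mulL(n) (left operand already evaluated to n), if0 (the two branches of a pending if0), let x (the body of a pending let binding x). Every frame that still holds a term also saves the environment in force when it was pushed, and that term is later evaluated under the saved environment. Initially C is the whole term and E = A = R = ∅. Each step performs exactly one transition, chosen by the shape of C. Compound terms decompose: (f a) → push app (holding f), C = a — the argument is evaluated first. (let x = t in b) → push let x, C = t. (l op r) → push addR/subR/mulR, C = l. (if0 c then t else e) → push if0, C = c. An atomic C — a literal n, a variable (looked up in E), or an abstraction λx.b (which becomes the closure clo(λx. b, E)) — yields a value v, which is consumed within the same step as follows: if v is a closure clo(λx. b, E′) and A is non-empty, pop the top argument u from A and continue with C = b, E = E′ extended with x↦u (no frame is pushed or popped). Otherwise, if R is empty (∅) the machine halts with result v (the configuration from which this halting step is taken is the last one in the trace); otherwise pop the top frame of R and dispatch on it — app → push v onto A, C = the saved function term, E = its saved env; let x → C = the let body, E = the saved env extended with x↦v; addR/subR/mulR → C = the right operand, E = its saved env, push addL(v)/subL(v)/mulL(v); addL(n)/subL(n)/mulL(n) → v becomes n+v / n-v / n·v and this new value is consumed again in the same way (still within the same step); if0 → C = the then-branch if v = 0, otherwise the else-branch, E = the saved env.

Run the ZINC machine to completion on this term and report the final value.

Answer: -4

Execution trace:
t=0: [C=(if0 9 then 4 else ((λq. ((λx. -4) -2)) ((λp. -4) 5))) | E=∅ | A=∅ | R=∅]
t=1: [C=9 | E=∅ | A=∅ | R=[if0]]
t=2: [C=((λq. ((λx. -4) -2)) ((λp. -4) 5)) | E=∅ | A=∅ | R=∅]
t=3: [C=((λp. -4) 5) | E=∅ | A=∅ | R=[app]]
t=4: [C=5 | E=∅ | A=∅ | R=[app :: app]]
t=5: [C=(λp. -4) | E=∅ | A=[5] | R=[app]]
t=6: [C=-4 | E={p↦5} | A=∅ | R=[app]]
t=7: [C=(λq. ((λx. -4) -2)) | E=∅ | A=[-4] | R=∅]
t=8: [C=((λx. -4) -2) | E={q↦-4} | A=∅ | R=∅]
t=9: [C=-2 | E={q↦-4} | A=∅ | R=[app]]
t=10: [C=(λx. -4) | E={q↦-4} | A=[-2] | R=∅]
t=11: [C=-4 | E={x↦-2, q↦-4} | A=∅ | R=∅]
→ final value -4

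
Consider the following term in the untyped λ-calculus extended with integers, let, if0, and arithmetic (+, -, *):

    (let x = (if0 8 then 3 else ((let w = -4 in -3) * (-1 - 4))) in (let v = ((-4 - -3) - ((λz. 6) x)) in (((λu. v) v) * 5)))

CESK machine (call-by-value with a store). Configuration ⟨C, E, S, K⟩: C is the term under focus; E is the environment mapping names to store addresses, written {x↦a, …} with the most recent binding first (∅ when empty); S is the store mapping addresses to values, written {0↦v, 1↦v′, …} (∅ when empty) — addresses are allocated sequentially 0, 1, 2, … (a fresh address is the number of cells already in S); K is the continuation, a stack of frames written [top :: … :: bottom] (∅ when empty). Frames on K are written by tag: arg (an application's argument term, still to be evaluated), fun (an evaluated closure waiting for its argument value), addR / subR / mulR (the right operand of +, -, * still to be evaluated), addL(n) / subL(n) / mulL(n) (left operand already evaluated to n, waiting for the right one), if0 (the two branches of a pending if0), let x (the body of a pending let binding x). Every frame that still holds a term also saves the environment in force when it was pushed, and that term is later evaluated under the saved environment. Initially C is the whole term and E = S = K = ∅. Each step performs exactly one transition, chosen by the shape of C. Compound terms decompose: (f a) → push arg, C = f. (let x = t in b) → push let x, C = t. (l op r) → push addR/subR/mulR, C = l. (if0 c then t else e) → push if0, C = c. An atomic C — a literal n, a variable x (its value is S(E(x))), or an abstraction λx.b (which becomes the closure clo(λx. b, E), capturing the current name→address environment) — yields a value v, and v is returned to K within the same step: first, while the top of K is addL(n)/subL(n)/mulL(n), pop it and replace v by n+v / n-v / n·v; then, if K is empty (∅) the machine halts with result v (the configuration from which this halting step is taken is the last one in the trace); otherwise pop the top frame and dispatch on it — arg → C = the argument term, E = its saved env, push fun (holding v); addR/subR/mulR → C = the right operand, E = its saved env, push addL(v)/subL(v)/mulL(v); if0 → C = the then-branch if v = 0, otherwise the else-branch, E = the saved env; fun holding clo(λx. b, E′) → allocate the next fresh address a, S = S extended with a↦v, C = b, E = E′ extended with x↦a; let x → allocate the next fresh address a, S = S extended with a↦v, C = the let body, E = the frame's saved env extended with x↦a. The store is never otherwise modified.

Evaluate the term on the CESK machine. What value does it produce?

step 0: <C=(let x = (if0 8 then 3 else ((let w = -4 in -3) * (-1 - 4))) in (let v = ((-4 - -3) - ((λz. 6) x)) in (((λu. v) v) * 5))), E=∅, S=∅, K=∅>
step 1: <C=(if0 8 then 3 else ((let w = -4 in -3) * (-1 - 4))), E=∅, S=∅, K=[let x]>
step 2: <C=8, E=∅, S=∅, K=[if0 :: let x]>
step 3: <C=((let w = -4 in -3) * (-1 - 4)), E=∅, S=∅, K=[let x]>
step 4: <C=(let w = -4 in -3), E=∅, S=∅, K=[mulR :: let x]>
step 5: <C=-4, E=∅, S=∅, K=[let w :: mulR :: let x]>
step 6: <C=-3, E={w↦0}, S={0↦-4}, K=[mulR :: let x]>
step 7: <C=(-1 - 4), E=∅, S={0↦-4}, K=[mulL(-3) :: let x]>
step 8: <C=-1, E=∅, S={0↦-4}, K=[subR :: mulL(-3) :: let x]>
step 9: <C=4, E=∅, S={0↦-4}, K=[subL(-1) :: mulL(-3) :: let x]>
step 10: <C=(let v = ((-4 - -3) - ((λz. 6) x)) in (((λu. v) v) * 5)), E={x↦1}, S={0↦-4, 1↦15}, K=∅>
step 11: <C=((-4 - -3) - ((λz. 6) x)), E={x↦1}, S={0↦-4, 1↦15}, K=[let v]>
step 12: <C=(-4 - -3), E={x↦1}, S={0↦-4, 1↦15}, K=[subR :: let v]>
step 13: <C=-4, E={x↦1}, S={0↦-4, 1↦15}, K=[subR :: subR :: let v]>
step 14: <C=-3, E={x↦1}, S={0↦-4, 1↦15}, K=[subL(-4) :: subR :: let v]>
step 15: <C=((λz. 6) x), E={x↦1}, S={0↦-4, 1↦15}, K=[subL(-1) :: let v]>
step 16: <C=(λz. 6), E={x↦1}, S={0↦-4, 1↦15}, K=[arg :: subL(-1) :: let v]>
step 17: <C=x, E={x↦1}, S={0↦-4, 1↦15}, K=[fun :: subL(-1) :: let v]>
step 18: <C=6, E={z↦2, x↦1}, S={0↦-4, 1↦15, 2↦15}, K=[subL(-1) :: let v]>
step 19: <C=(((λu. v) v) * 5), E={v↦3, x↦1}, S={0↦-4, 1↦15, 2↦15, 3↦-7}, K=∅>
step 20: <C=((λu. v) v), E={v↦3, x↦1}, S={0↦-4, 1↦15, 2↦15, 3↦-7}, K=[mulR]>
step 21: <C=(λu. v), E={v↦3, x↦1}, S={0↦-4, 1↦15, 2↦15, 3↦-7}, K=[arg :: mulR]>
step 22: <C=v, E={v↦3, x↦1}, S={0↦-4, 1↦15, 2↦15, 3↦-7}, K=[fun :: mulR]>
step 23: <C=v, E={u↦4, v↦3, x↦1}, S={0↦-4, 1↦15, 2↦15, 3↦-7, 4↦-7}, K=[mulR]>
step 24: <C=5, E={v↦3, x↦1}, S={0↦-4, 1↦15, 2↦15, 3↦-7, 4↦-7}, K=[mulL(-7)]>
→ final value -35

Answer: -35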